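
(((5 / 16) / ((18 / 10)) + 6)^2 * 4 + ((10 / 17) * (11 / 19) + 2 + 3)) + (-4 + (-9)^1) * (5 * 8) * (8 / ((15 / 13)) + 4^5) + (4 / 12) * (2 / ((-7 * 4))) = -6281619824539 / 11721024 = -535927.56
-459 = -459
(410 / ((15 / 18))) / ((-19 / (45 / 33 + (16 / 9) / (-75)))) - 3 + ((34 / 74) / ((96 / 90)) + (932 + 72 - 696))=7536896863 / 27838800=270.73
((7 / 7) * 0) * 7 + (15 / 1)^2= 225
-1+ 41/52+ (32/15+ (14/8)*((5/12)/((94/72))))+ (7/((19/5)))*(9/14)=1276241/348270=3.66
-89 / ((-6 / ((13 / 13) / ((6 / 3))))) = 7.42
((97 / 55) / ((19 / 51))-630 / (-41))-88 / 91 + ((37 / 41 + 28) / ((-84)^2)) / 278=6967938309851 / 364187984160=19.13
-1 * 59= -59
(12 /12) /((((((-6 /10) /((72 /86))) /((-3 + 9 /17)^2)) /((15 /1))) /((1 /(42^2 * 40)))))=-45 /24854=-0.00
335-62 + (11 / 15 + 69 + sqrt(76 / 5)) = 2 * sqrt(95) / 5 + 5141 / 15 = 346.63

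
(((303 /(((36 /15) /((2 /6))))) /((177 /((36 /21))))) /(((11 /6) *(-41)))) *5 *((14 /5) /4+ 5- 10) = 21715 /186263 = 0.12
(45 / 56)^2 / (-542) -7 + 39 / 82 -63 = -4845112081 / 69688192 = -69.53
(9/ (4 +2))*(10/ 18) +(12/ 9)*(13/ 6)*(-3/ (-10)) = 17/ 10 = 1.70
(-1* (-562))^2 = 315844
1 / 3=0.33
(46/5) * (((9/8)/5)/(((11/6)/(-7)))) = -4347/550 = -7.90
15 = 15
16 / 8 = 2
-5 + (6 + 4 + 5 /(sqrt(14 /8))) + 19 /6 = 10 * sqrt(7) /7 + 49 /6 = 11.95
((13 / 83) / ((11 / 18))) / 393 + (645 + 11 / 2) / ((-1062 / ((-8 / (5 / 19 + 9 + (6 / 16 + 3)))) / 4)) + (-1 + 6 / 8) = 635172534751 / 488004639012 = 1.30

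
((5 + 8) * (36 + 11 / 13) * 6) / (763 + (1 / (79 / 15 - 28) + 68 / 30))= 7350255 / 1957057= 3.76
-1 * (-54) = 54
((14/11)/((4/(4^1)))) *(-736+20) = -10024/11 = -911.27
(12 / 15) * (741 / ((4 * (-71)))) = -741 / 355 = -2.09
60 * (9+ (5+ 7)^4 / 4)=311580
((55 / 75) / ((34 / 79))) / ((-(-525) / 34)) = 869 / 7875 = 0.11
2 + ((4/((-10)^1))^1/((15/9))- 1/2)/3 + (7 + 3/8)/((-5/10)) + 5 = -2399/300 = -8.00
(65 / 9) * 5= 325 / 9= 36.11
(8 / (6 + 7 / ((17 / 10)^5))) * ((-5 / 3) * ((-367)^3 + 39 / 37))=51936718958988880 / 511662381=101505838.40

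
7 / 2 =3.50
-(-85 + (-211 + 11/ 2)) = 581/ 2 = 290.50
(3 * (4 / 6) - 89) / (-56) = 87 / 56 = 1.55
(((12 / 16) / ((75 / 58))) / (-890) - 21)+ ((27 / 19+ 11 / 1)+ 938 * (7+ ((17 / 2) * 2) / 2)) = 12285470449 / 845500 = 14530.42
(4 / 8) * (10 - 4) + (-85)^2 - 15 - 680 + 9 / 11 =71872 / 11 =6533.82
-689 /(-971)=689 /971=0.71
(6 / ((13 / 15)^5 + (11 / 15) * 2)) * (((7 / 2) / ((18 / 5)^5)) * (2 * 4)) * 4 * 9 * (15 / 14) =48828125 / 8910258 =5.48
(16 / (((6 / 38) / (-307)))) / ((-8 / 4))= 15554.67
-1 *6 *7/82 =-21/41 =-0.51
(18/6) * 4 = 12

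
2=2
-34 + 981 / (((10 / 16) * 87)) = -2314 / 145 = -15.96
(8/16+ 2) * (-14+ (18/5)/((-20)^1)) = -709/20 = -35.45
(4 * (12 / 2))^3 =13824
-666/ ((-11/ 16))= 10656/ 11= 968.73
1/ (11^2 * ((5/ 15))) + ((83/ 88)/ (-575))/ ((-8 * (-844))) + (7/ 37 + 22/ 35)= 820111727693/ 973364268800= 0.84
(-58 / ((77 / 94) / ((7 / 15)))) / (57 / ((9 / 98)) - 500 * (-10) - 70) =-1363 / 228965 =-0.01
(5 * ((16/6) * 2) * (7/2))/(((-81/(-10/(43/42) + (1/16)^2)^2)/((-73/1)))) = 29513585626595/3680722944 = 8018.42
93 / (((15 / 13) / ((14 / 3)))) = 5642 / 15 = 376.13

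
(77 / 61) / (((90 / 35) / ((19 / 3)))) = 10241 / 3294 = 3.11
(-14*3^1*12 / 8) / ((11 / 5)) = -28.64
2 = 2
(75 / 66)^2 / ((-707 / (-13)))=8125 / 342188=0.02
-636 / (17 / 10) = -6360 / 17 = -374.12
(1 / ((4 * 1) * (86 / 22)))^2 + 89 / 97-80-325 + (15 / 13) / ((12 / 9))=-15042031911 / 37305424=-403.21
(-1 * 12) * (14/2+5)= -144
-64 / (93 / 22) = -1408 / 93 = -15.14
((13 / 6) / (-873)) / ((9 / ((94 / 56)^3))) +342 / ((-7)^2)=7221558973 / 1034861184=6.98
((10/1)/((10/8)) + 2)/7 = 10/7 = 1.43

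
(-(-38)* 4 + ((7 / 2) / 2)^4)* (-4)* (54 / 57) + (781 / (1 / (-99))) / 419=-202801275 / 254752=-796.07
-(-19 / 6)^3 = 6859 / 216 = 31.75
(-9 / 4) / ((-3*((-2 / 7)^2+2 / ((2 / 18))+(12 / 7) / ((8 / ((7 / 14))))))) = 147 / 3565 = 0.04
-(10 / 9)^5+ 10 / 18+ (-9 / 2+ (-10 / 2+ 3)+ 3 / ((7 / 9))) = -3125543 / 826686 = -3.78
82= 82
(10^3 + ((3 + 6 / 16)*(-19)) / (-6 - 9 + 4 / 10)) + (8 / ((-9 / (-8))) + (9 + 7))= 5400557 / 5256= 1027.50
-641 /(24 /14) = -4487 /12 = -373.92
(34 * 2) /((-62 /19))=-646 /31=-20.84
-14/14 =-1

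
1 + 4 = 5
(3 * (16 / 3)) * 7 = 112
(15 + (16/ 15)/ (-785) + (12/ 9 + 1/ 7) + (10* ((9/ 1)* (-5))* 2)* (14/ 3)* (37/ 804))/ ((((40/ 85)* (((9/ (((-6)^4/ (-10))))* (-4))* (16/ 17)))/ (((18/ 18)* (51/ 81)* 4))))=-99940850299/ 27612375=-3619.42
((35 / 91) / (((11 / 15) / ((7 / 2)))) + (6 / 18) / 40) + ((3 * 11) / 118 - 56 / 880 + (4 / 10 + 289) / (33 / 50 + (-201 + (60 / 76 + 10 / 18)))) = 0.61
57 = 57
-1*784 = -784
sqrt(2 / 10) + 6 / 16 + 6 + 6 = 12.82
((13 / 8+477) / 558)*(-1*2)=-1.72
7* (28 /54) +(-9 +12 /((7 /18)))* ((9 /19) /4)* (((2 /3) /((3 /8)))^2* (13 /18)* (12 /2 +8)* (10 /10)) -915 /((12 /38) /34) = -50493901 /513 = -98428.66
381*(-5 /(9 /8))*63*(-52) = 5547360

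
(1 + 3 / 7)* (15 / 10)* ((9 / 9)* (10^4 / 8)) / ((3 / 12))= 75000 / 7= 10714.29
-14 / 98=-1 / 7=-0.14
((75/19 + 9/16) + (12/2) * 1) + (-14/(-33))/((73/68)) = 7986163/732336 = 10.91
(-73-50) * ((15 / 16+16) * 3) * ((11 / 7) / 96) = -102.31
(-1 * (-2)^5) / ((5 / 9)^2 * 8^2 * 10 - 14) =0.17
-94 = -94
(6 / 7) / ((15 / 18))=36 / 35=1.03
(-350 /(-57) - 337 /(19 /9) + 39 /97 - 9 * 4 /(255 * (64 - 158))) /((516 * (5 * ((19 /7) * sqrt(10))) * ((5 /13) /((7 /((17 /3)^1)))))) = -538496657153 * sqrt(10) /76696290648750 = -0.02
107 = 107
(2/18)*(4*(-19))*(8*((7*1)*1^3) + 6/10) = -21508/45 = -477.96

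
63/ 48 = 21/ 16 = 1.31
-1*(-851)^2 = -724201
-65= -65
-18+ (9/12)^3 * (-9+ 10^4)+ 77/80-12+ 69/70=9378659/2240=4186.90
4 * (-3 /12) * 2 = -2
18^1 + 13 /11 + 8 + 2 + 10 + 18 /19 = 40.13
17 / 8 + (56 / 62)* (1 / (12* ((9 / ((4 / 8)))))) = 14257 / 6696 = 2.13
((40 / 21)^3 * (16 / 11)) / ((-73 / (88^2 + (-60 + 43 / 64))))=-7869104000 / 7436583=-1058.16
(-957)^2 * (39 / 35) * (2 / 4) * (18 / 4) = 2296164.28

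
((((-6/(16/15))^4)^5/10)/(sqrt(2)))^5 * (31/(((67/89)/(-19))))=-1422683150245312804200532000000000000000000000000000000000000000000000000.00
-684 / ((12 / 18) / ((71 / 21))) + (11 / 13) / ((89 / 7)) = -28093735 / 8099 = -3468.79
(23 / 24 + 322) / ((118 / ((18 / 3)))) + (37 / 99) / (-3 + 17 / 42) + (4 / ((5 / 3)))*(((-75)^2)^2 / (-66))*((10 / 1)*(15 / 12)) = -24417675489149 / 1697784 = -14382086.00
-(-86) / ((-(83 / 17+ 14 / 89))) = -130118 / 7625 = -17.06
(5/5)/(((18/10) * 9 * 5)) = 1/81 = 0.01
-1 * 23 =-23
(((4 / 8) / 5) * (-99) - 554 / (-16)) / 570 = 989 / 22800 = 0.04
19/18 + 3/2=23/9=2.56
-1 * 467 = -467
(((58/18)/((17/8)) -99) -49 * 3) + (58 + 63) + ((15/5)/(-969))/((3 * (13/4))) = -4666583/37791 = -123.48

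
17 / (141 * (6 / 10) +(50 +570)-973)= -85 / 1342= -0.06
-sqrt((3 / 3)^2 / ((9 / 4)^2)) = -4 / 9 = -0.44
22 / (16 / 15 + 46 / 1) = 165 / 353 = 0.47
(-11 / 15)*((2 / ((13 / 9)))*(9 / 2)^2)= -2673 / 130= -20.56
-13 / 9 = -1.44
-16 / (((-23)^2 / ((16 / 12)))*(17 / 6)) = -128 / 8993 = -0.01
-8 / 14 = -4 / 7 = -0.57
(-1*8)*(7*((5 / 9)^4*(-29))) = 1015000 / 6561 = 154.70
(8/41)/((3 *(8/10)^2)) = 25/246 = 0.10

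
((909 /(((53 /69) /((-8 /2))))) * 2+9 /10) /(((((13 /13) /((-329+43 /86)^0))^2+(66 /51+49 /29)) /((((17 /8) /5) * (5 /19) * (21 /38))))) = -883032745203 /6012353920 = -146.87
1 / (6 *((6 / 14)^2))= 49 / 54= 0.91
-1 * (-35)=35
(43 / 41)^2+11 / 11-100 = -164570 / 1681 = -97.90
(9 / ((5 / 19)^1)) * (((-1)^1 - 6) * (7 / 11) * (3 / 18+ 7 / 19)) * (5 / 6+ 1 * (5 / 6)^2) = -2989 / 24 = -124.54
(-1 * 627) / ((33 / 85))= -1615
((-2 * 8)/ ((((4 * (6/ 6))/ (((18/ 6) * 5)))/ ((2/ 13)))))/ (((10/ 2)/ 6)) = -144/ 13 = -11.08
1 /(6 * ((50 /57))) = 19 /100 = 0.19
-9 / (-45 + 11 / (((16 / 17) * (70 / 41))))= 10080 / 42733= 0.24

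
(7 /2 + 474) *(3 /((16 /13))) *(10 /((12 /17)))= 1055275 /64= 16488.67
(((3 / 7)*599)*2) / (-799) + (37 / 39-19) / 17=-371782 / 218127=-1.70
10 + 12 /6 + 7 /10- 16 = -33 /10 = -3.30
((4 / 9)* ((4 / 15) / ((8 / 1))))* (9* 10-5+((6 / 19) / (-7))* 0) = 34 / 27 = 1.26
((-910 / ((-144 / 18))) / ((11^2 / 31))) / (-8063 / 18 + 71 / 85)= -348075 / 5340214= -0.07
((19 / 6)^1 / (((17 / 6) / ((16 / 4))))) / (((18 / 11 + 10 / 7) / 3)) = 4389 / 1003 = 4.38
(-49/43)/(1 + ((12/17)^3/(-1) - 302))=240737/63663263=0.00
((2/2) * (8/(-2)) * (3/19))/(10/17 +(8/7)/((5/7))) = -170/589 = -0.29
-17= -17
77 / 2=38.50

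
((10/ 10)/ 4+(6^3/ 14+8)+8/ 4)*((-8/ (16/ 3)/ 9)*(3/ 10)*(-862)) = 1106.75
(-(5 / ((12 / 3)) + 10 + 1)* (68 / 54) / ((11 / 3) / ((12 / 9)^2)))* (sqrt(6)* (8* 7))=-373184* sqrt(6) / 891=-1025.94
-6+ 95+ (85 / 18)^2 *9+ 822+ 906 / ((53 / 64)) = 4208537 / 1908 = 2205.73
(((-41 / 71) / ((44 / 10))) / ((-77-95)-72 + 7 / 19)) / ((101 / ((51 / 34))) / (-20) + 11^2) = 0.00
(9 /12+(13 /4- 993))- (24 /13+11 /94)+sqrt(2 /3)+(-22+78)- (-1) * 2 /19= -21705531 /23218+sqrt(6) /3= -934.04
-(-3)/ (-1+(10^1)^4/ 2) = 3/ 4999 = 0.00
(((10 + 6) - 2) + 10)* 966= 23184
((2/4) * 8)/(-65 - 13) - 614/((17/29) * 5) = -694604/3315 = -209.53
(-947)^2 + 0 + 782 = 897591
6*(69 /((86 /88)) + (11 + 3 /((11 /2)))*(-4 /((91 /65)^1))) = 747312 /3311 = 225.71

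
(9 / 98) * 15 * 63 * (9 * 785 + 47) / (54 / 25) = 285750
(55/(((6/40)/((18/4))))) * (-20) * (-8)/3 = 88000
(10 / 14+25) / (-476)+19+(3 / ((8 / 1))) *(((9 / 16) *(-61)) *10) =-5849707 / 53312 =-109.73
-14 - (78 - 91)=-1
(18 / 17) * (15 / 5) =54 / 17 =3.18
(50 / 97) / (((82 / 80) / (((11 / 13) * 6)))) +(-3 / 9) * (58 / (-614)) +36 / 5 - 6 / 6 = 2091471896 / 238083105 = 8.78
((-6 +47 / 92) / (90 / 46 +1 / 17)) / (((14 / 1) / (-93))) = 798405 / 44128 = 18.09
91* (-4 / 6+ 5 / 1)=1183 / 3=394.33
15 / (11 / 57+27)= 171 / 310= 0.55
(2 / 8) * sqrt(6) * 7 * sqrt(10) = 7 * sqrt(15) / 2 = 13.56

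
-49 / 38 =-1.29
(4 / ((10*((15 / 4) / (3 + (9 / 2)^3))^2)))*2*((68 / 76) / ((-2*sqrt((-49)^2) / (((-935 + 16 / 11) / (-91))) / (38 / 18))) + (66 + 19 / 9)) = 539644074643 / 15765750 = 34228.89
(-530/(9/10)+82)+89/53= -240985/477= -505.21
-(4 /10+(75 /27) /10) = -61 /90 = -0.68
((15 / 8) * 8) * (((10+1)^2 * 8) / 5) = 2904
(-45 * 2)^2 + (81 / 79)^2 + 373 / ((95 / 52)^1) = 4924123231 / 592895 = 8305.22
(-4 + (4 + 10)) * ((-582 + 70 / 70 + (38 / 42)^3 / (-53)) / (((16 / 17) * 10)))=-617.33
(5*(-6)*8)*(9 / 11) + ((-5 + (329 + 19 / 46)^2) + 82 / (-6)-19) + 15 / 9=2520339003 / 23276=108280.59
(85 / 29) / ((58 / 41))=3485 / 1682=2.07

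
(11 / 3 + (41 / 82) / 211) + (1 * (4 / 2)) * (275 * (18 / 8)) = 785660 / 633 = 1241.17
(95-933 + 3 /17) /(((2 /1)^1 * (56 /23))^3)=-7.26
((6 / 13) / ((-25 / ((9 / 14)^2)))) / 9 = -27 / 31850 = -0.00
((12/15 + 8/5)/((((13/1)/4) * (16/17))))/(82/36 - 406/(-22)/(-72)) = 0.39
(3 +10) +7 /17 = 228 /17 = 13.41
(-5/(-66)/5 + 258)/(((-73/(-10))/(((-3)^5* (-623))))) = 4296672135/803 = 5350774.76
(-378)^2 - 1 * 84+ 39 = 142839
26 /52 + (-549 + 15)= -1067 /2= -533.50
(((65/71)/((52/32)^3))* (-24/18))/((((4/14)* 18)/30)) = -179200/107991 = -1.66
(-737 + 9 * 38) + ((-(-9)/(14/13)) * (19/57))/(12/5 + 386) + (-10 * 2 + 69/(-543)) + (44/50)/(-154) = -51071119229/123025700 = -415.13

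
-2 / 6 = -1 / 3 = -0.33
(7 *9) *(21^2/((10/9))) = 250047/10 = 25004.70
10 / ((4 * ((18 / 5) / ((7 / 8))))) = 175 / 288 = 0.61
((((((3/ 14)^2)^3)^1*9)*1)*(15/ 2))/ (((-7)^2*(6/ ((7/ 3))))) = 10935/ 210827008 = 0.00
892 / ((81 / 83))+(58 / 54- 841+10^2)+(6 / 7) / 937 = 92495504 / 531279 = 174.10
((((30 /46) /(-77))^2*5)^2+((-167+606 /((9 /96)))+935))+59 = 71723478311258596 /9837262146481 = 7291.00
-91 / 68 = -1.34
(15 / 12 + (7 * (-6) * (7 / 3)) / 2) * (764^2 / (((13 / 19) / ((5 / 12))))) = -661947745 / 39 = -16973019.10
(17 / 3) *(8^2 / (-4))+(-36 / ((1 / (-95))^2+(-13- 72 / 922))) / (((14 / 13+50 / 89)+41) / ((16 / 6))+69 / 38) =-53546277535661 / 591592702464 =-90.51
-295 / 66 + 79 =4919 / 66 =74.53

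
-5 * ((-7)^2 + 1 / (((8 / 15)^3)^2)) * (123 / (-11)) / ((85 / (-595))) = -104334606705 / 2883584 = -36182.27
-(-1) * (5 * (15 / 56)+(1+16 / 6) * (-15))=-3005 / 56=-53.66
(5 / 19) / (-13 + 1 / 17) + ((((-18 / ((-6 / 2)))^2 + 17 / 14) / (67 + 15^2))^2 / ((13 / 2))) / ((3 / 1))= -1328254615 / 68108712672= -0.02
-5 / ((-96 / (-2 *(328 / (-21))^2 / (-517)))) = 33620 / 683991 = 0.05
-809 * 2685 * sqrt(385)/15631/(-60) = 144811 * sqrt(385)/62524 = 45.44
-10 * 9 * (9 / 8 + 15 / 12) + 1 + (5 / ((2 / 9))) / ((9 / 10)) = -751 / 4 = -187.75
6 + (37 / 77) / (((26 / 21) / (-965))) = -368.53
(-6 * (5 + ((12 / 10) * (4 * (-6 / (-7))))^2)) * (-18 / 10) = 236.82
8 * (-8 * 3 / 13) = -192 / 13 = -14.77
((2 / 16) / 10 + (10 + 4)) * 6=3363 / 40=84.08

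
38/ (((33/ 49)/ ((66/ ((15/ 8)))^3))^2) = 22411266152726528/ 140625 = 159369003752.72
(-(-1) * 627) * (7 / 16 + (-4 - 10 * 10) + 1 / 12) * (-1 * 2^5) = 2076206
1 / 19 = 0.05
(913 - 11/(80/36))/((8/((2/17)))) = 18161/1360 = 13.35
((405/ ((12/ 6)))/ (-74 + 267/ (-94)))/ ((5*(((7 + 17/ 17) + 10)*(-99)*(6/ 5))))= 235/ 953436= 0.00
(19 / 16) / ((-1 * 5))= -19 / 80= -0.24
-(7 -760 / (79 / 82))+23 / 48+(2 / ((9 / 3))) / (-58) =28677031 / 36656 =782.33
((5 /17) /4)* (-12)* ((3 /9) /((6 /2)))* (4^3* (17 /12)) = -80 /9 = -8.89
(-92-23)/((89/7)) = -805/89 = -9.04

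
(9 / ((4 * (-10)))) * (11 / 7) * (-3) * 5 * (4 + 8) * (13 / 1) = 11583 / 14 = 827.36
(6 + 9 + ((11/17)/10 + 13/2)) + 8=2513/85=29.56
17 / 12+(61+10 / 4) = 779 / 12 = 64.92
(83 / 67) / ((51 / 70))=5810 / 3417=1.70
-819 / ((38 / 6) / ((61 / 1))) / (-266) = 21411 / 722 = 29.66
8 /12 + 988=2966 /3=988.67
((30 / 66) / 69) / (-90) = -1 / 13662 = -0.00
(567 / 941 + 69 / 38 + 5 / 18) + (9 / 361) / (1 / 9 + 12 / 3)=305671994 / 113120433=2.70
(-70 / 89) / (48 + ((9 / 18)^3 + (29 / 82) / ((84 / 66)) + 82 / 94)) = -7553840 / 473247443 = -0.02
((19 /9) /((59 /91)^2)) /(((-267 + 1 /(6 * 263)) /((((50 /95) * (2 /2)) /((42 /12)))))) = -2489032 /879979395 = -0.00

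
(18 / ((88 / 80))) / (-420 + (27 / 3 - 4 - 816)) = -180 / 13541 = -0.01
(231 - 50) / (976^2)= 181 / 952576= 0.00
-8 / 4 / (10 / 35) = -7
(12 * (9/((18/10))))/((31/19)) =1140/31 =36.77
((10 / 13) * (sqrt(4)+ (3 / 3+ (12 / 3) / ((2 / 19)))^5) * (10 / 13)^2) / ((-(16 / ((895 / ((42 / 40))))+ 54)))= -201876649737500 / 265544799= -760235.75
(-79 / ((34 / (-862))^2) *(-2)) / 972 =14675119 / 140454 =104.48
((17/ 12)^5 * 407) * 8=577881799/ 31104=18579.02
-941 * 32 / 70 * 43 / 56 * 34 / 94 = -1375742 / 11515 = -119.47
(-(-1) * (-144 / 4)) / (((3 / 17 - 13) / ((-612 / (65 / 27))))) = -5056344 / 7085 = -713.67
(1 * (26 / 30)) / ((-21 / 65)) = -169 / 63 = -2.68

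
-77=-77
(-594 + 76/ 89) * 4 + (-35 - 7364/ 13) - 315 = -3805426/ 1157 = -3289.05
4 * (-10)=-40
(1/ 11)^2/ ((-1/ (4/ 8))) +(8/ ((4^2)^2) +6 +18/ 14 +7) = 387935/ 27104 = 14.31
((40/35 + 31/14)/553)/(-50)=-47/387100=-0.00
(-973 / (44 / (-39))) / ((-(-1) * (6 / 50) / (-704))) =-5059600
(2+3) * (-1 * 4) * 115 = -2300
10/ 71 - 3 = -203/ 71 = -2.86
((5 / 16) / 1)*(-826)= -2065 / 8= -258.12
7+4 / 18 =65 / 9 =7.22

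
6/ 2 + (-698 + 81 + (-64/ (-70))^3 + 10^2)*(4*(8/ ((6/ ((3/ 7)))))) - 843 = -606242712/ 300125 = -2019.97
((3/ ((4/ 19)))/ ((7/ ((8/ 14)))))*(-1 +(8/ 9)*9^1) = 57/ 7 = 8.14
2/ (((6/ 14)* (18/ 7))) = 49/ 27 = 1.81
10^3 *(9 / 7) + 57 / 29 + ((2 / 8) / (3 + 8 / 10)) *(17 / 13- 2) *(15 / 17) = 4390320579 / 3409588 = 1287.64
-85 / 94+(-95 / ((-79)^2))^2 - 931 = -3411987297169 / 3661307614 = -931.90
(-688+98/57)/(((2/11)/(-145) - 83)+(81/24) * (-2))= 249572840/32638941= 7.65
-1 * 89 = -89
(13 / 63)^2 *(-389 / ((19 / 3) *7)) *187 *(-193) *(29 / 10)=68807094499 / 1759590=39104.05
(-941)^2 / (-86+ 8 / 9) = -7969329 / 766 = -10403.82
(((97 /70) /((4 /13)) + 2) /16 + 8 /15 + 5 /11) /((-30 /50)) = -206141 /88704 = -2.32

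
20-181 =-161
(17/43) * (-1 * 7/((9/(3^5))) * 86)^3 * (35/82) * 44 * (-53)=69283182209970960/41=1689833712438316.10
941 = 941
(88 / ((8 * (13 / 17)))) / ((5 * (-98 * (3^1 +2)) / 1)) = -187 / 31850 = -0.01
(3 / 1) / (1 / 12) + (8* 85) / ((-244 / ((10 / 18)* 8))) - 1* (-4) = 15160 / 549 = 27.61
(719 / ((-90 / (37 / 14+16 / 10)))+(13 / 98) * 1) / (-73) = 165439 / 357700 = 0.46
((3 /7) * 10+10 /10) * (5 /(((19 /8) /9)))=13320 /133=100.15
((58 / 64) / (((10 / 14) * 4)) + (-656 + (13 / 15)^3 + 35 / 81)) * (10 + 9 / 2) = -24602477033 / 2592000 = -9491.70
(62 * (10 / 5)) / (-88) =-31 / 22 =-1.41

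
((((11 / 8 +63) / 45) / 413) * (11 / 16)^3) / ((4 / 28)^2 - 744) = -959651 / 634310000640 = -0.00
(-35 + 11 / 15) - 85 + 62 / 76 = -67517 / 570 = -118.45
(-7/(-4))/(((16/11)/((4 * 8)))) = 38.50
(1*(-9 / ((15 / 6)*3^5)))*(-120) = 16 / 9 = 1.78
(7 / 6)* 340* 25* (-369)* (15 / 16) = -3430546.88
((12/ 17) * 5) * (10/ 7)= 600/ 119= 5.04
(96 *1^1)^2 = 9216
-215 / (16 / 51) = -10965 / 16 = -685.31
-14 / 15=-0.93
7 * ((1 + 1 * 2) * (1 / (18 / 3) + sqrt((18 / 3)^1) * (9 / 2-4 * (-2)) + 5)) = 217 / 2 + 525 * sqrt(6) / 2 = 751.49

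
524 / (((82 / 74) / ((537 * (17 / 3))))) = 58997684 / 41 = 1438967.90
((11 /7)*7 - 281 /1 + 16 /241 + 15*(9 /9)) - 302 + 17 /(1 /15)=-301.93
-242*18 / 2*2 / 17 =-4356 / 17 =-256.24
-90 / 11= -8.18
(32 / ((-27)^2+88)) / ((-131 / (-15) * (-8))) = -0.00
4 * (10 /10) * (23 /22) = 46 /11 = 4.18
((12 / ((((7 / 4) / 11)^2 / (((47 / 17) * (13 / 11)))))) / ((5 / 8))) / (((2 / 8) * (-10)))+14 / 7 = -20605262 / 20825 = -989.45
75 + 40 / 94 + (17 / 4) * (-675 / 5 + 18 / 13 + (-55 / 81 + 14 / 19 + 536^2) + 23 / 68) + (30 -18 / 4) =18363387798095 / 15045264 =1220542.74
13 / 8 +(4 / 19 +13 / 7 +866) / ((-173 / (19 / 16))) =-83967 / 19376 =-4.33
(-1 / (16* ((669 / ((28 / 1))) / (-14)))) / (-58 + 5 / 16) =-392 / 617487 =-0.00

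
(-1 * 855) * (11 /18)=-1045 /2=-522.50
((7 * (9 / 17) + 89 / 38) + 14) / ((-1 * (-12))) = 4317 / 2584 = 1.67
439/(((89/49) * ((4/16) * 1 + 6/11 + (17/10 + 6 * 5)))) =4732420/636261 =7.44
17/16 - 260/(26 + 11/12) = -44429/5168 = -8.60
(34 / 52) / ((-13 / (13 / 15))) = -17 / 390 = -0.04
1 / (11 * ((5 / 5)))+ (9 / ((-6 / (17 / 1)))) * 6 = -1682 / 11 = -152.91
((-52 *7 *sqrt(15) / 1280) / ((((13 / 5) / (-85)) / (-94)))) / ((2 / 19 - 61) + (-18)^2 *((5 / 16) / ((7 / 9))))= -3719345 *sqrt(15) / 294872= -48.85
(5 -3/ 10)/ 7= 47/ 70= 0.67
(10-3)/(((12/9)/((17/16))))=357/64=5.58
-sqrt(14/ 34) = -sqrt(119)/ 17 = -0.64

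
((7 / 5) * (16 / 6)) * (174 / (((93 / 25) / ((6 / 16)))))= 2030 / 31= 65.48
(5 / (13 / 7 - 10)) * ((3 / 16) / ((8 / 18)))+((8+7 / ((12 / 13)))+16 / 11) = 673301 / 40128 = 16.78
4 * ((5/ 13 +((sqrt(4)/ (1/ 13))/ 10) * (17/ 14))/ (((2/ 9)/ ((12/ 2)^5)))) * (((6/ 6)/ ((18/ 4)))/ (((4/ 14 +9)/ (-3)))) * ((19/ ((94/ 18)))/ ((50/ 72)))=-925691804928/ 4964375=-186466.94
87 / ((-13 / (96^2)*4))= -200448 / 13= -15419.08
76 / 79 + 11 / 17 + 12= 18277 / 1343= 13.61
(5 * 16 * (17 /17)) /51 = 80 /51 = 1.57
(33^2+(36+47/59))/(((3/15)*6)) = 166055/177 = 938.16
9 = 9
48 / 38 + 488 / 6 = 4708 / 57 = 82.60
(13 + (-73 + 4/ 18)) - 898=-8620/ 9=-957.78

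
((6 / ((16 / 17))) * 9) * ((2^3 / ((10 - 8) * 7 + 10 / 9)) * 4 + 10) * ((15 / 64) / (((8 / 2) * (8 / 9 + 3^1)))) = 75087 / 7168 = 10.48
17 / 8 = 2.12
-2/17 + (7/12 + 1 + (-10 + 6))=-2.53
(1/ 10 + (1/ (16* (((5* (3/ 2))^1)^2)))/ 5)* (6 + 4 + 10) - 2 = 1/ 225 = 0.00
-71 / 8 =-8.88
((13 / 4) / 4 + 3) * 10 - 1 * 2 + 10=369 / 8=46.12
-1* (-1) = 1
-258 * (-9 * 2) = 4644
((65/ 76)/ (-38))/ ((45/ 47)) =-611/ 25992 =-0.02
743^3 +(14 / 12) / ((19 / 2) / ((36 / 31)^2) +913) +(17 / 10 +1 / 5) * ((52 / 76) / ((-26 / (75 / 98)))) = 410172406.96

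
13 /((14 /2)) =13 /7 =1.86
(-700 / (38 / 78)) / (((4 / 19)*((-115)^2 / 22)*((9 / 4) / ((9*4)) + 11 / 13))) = -59488 / 4761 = -12.49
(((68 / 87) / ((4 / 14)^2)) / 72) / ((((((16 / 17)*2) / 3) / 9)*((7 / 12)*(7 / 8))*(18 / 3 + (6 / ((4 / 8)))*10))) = 289 / 9744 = 0.03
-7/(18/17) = -119/18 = -6.61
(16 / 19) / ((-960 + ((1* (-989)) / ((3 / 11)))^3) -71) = -108 / 6115902444061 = -0.00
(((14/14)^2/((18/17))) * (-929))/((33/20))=-157930/297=-531.75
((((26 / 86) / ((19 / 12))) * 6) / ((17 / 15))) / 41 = 0.02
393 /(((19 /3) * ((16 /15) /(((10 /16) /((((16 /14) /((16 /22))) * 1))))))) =618975 /26752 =23.14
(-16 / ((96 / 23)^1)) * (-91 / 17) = 2093 / 102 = 20.52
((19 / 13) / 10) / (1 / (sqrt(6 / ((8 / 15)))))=57*sqrt(5) / 260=0.49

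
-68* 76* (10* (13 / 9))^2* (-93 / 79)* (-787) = -2130814462400 / 2133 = -998975369.15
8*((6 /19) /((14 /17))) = 408 /133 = 3.07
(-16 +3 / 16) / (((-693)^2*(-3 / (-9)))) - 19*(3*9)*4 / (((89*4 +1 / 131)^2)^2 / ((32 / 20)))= -545152468101428647843 / 5507632324664543336210640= -0.00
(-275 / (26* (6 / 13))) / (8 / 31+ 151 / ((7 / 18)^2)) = -0.02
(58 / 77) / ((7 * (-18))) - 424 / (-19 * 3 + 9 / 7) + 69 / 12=16843217 / 1261260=13.35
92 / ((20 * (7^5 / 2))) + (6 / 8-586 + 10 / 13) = -2554073363 / 4369820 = -584.48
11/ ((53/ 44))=484/ 53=9.13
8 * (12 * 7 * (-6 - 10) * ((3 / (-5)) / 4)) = 8064 / 5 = 1612.80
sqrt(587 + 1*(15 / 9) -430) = 2*sqrt(357) / 3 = 12.60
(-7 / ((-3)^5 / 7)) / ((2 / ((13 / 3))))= 637 / 1458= 0.44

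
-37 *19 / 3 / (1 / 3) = -703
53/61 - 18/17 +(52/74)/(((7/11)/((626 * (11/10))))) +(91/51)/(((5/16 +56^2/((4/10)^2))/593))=38420973110977/50537383029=760.25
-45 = -45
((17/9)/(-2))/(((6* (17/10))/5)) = -25/54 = -0.46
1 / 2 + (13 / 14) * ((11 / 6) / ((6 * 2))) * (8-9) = 361 / 1008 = 0.36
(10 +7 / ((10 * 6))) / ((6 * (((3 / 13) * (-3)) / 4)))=-7891 / 810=-9.74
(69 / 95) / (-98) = -69 / 9310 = -0.01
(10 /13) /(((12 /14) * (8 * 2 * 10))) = 7 /1248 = 0.01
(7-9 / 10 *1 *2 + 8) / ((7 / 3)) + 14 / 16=1829 / 280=6.53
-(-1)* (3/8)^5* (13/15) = 1053/163840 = 0.01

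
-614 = -614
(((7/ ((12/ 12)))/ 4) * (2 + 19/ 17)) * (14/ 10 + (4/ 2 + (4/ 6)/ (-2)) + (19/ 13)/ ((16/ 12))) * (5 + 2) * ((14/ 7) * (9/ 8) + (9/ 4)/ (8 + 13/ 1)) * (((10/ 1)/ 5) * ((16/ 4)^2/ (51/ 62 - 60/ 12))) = -6903886/ 2405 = -2870.64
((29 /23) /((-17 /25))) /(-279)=725 /109089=0.01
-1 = -1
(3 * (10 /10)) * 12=36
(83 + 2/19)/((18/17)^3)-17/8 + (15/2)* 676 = 71164840/13851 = 5137.88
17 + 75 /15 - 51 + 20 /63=-1807 /63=-28.68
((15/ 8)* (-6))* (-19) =855/ 4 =213.75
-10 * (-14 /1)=140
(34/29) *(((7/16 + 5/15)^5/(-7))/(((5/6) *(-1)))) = 0.05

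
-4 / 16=-1 / 4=-0.25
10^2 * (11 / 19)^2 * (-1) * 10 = -121000 / 361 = -335.18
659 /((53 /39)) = 484.92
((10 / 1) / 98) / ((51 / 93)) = 155 / 833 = 0.19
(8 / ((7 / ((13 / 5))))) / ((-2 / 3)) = -156 / 35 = -4.46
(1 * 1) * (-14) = -14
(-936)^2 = 876096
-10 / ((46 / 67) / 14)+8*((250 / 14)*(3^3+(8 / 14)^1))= 4209190 / 1127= 3734.86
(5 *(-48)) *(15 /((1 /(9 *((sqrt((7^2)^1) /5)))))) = -45360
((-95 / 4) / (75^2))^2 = 361 / 20250000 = 0.00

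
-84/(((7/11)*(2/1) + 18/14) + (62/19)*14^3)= -122892/13103599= -0.01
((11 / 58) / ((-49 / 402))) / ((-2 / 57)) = 126027 / 2842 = 44.34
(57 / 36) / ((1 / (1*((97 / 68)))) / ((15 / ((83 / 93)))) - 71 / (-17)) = 14568915 / 38813252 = 0.38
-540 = -540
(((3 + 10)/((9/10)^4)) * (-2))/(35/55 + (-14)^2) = -2860000/14191443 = -0.20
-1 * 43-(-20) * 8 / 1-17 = 100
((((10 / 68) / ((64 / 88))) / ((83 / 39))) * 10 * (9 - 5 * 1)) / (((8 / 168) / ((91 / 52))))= 1576575 / 11288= 139.67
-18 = -18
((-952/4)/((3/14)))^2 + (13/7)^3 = 3808082605/3087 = 1233586.85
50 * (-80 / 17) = -4000 / 17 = -235.29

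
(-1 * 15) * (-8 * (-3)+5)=-435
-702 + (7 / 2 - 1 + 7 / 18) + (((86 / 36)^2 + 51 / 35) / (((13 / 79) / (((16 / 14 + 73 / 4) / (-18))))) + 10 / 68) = -314033717197 / 421031520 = -745.87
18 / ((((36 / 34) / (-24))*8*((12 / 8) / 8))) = -272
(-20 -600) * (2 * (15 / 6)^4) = -96875 / 2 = -48437.50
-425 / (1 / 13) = -5525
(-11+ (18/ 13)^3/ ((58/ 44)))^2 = 327800906521/ 4059346369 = 80.75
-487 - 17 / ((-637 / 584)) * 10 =-210939 / 637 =-331.14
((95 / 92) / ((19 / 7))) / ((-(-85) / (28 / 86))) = 0.00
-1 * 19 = -19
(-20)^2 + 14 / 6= 1207 / 3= 402.33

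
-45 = -45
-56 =-56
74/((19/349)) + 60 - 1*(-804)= 42242/19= 2223.26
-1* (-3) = 3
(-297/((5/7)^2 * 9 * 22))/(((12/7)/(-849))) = 291207/200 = 1456.04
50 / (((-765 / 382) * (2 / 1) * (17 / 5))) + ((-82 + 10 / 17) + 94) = 23192 / 2601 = 8.92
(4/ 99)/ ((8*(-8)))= -1/ 1584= -0.00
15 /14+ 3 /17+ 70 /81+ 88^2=149329549 /19278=7746.11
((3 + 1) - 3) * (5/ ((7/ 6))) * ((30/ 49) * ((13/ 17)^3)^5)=46067303712681681300/ 981811106667866816999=0.05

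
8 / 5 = 1.60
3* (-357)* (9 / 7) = -1377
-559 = -559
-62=-62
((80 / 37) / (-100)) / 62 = -2 / 5735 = -0.00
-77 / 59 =-1.31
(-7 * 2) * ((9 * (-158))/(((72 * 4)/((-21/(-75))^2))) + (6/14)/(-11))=328067/55000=5.96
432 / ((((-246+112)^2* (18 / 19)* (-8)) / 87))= -4959 / 17956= -0.28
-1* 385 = -385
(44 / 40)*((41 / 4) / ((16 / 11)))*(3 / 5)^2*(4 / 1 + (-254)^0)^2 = 44649 / 640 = 69.76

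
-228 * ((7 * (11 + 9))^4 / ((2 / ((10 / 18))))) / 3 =-8110044444.44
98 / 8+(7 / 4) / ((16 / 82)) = 679 / 32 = 21.22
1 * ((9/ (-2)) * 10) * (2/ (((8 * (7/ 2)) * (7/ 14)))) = -45/ 7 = -6.43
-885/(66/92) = -13570/11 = -1233.64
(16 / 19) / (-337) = -16 / 6403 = -0.00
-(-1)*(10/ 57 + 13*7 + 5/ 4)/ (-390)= -1621/ 6840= -0.24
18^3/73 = 5832/73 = 79.89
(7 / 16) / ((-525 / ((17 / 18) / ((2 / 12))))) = -17 / 3600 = -0.00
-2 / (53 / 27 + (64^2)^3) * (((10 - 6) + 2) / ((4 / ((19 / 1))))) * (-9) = 0.00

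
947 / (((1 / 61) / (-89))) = -5141263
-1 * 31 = -31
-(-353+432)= -79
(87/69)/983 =29/22609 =0.00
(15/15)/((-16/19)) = -19/16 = -1.19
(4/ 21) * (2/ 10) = 4/ 105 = 0.04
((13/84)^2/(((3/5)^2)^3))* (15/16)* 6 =13203125/4572288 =2.89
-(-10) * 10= 100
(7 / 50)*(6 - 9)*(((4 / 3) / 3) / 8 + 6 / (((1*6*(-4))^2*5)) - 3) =29659 / 24000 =1.24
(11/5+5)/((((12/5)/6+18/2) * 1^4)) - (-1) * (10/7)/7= 2234/2303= 0.97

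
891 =891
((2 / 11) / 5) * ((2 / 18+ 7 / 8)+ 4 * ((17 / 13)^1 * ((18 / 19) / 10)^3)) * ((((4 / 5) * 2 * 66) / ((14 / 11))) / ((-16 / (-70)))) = 8744189399 / 668752500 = 13.08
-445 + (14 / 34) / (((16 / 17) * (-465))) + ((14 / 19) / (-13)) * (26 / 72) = -445.02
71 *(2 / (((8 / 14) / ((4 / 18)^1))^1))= 55.22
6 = 6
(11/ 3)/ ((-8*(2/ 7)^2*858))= -49/ 7488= -0.01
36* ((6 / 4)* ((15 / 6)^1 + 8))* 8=4536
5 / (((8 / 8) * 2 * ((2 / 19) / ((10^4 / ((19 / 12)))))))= 150000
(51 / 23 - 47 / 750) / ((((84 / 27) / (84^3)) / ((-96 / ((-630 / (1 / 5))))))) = 899192448 / 71875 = 12510.50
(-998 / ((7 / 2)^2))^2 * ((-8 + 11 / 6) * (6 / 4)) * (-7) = 147408592 / 343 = 429762.66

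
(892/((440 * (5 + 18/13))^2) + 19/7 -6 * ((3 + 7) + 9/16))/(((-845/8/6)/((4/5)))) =1698977170092/616320079375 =2.76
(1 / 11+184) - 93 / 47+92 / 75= 7108964 / 38775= 183.34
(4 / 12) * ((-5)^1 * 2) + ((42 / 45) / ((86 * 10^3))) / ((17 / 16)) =-1522912 / 456875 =-3.33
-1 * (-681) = 681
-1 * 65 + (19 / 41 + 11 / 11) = -2605 / 41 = -63.54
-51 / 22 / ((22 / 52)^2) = -17238 / 1331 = -12.95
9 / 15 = 3 / 5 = 0.60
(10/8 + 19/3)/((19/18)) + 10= 653/38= 17.18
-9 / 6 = -3 / 2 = -1.50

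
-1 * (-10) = 10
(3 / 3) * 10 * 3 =30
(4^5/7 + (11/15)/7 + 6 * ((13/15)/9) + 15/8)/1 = 148.84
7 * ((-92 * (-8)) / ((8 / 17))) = 10948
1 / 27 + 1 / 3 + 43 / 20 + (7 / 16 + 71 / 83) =683647 / 179280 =3.81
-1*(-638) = 638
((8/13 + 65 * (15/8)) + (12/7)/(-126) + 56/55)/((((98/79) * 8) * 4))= 8203320737/2636874240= 3.11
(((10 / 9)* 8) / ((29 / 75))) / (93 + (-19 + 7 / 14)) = 0.31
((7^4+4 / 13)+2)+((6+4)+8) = 31477 / 13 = 2421.31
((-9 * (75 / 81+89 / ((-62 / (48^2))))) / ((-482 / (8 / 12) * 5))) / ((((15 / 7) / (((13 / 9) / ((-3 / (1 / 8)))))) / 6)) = 251840771 / 181545300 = 1.39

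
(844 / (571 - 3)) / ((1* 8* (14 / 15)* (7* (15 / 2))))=211 / 55664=0.00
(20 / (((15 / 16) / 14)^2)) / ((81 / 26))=5218304 / 3645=1431.63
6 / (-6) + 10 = 9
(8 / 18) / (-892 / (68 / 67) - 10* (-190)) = 68 / 156231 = 0.00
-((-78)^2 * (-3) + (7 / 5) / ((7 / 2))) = 91258 / 5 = 18251.60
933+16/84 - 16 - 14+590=31357/21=1493.19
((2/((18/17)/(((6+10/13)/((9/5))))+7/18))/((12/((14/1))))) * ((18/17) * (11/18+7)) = 632940/22567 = 28.05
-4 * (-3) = 12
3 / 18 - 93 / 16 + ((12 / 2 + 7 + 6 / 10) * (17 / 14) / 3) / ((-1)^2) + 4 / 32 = -9 / 560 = -0.02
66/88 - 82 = -325/4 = -81.25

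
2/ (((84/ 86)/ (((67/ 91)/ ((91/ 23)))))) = 66263/ 173901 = 0.38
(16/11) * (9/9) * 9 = 144/11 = 13.09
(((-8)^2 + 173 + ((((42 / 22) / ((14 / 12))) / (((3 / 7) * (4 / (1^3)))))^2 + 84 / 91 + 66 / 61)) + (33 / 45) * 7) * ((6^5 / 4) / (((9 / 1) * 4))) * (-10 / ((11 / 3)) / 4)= -38091445533 / 4221932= -9022.28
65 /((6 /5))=325 /6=54.17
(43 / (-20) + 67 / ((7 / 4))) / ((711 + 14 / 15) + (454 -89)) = 15177 / 452312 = 0.03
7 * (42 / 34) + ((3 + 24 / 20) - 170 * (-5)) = 73342 / 85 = 862.85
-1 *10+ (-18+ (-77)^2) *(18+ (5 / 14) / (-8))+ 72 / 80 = 59430009 / 560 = 106125.02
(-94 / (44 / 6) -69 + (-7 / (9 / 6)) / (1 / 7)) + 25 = -2953 / 33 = -89.48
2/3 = 0.67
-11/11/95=-1/95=-0.01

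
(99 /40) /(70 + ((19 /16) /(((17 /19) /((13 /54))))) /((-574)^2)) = 5444261424 /153979113115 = 0.04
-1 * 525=-525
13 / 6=2.17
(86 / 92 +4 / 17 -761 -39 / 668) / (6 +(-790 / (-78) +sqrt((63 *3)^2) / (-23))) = -7740474573 / 80582176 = -96.06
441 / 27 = 49 / 3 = 16.33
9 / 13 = 0.69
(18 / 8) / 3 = 3 / 4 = 0.75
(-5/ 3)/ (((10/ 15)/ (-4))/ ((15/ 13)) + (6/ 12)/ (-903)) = 11.49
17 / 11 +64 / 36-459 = -45112 / 99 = -455.68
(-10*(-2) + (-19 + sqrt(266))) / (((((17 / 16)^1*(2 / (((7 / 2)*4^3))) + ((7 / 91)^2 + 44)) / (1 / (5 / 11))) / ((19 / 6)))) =31647616 / 199949655 + 31647616*sqrt(266) / 199949655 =2.74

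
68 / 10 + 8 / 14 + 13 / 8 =2519 / 280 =9.00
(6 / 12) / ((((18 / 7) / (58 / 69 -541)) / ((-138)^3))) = 276029026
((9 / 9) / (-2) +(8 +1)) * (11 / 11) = 17 / 2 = 8.50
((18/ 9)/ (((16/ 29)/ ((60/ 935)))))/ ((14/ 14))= 87/ 374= 0.23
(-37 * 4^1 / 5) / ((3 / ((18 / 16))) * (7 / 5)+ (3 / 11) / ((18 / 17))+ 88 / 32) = -6512 / 1483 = -4.39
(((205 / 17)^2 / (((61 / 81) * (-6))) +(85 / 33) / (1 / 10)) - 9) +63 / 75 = -424231231 / 29087850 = -14.58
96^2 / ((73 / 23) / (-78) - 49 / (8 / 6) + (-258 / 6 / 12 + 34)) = -16533504 / 11435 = -1445.87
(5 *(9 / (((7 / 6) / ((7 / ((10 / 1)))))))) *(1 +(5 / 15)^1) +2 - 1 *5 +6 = 39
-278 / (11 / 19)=-5282 / 11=-480.18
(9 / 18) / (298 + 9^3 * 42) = 1 / 61832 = 0.00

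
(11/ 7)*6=66/ 7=9.43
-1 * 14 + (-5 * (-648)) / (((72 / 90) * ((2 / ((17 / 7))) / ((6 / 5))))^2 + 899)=-24319922 / 2339083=-10.40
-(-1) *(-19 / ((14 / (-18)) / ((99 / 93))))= 26.00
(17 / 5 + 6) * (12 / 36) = 47 / 15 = 3.13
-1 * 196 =-196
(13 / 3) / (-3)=-13 / 9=-1.44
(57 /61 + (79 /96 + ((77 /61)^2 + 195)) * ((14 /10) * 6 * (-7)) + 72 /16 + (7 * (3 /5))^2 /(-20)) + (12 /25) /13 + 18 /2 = -1121720473087 /96746000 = -11594.49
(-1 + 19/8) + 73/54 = 589/216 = 2.73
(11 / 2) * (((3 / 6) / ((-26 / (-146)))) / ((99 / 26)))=73 / 18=4.06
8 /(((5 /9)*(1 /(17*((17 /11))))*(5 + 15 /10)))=58.20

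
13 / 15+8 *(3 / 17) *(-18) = -6259 / 255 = -24.55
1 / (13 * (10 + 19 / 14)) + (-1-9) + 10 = 14 / 2067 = 0.01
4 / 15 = 0.27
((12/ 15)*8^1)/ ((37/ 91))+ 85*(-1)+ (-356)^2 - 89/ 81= 126665.64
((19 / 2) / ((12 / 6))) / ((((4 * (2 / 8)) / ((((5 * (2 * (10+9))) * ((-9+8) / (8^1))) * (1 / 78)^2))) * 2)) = -0.01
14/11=1.27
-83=-83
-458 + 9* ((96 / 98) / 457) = -10255562 / 22393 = -457.98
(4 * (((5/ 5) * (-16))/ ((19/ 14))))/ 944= -56/ 1121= -0.05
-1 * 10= -10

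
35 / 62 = 0.56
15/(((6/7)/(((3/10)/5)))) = 21/20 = 1.05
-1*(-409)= 409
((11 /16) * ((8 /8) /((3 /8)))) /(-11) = -0.17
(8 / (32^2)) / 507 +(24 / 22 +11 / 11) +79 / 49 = 129532955 / 34978944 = 3.70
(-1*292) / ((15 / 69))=-6716 / 5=-1343.20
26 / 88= 13 / 44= 0.30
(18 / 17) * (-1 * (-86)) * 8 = 12384 / 17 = 728.47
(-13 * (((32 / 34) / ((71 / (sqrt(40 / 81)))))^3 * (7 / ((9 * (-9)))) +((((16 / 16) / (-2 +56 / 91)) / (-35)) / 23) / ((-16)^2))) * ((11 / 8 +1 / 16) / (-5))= 169 / 12902400- 8572928 * sqrt(10) / 103832750257407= 0.00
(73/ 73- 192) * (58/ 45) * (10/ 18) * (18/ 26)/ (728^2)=-5539/ 31004064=-0.00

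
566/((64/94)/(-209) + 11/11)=5559818/9791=567.85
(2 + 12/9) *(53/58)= 265/87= 3.05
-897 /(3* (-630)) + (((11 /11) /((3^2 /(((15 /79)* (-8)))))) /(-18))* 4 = 76463 /149310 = 0.51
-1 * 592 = -592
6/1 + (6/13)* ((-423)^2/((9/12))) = 1431510/13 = 110116.15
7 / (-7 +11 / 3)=-21 / 10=-2.10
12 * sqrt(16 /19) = 48 * sqrt(19) /19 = 11.01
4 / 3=1.33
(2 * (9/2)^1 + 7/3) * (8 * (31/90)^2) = 65348/6075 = 10.76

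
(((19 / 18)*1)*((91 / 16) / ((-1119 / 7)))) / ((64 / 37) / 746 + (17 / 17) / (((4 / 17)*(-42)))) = 3134677 / 8252676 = 0.38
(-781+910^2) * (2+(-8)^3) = -421932690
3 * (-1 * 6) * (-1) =18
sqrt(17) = 4.12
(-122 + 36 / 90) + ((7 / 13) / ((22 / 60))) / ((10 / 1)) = -86839 / 715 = -121.45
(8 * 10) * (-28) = -2240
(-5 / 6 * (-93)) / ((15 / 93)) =961 / 2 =480.50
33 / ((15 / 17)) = 187 / 5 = 37.40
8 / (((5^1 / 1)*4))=2 / 5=0.40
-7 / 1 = -7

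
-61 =-61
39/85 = 0.46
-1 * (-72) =72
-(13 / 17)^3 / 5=-2197 / 24565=-0.09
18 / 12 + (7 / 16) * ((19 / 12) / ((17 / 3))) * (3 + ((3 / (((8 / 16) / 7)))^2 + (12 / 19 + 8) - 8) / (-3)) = -76201 / 1088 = -70.04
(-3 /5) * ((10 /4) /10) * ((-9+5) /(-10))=-3 /50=-0.06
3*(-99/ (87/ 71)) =-7029/ 29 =-242.38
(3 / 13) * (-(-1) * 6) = 18 / 13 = 1.38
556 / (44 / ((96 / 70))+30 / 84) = 46704 / 2725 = 17.14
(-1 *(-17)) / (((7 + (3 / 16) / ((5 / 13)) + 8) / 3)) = 1360 / 413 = 3.29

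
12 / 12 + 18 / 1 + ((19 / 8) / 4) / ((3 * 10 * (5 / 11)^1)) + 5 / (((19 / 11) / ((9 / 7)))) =14533397 / 638400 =22.77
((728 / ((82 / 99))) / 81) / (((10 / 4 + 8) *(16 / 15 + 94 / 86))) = 245960 / 514017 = 0.48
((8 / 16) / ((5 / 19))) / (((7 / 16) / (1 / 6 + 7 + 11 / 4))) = 646 / 15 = 43.07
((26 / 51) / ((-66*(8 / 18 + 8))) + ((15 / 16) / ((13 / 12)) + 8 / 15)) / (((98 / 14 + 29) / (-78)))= -968447 / 319770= -3.03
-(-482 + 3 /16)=7709 /16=481.81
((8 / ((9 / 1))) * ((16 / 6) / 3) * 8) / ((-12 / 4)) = -512 / 243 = -2.11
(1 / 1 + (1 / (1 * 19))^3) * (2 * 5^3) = 1715000 / 6859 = 250.04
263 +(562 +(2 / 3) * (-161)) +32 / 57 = 40939 / 57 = 718.23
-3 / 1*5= -15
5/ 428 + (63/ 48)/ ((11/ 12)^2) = 81497/ 51788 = 1.57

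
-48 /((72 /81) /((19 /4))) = -513 /2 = -256.50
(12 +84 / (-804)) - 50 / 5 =127 / 67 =1.90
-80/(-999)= 80/999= 0.08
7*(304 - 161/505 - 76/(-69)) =74341057/34845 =2133.48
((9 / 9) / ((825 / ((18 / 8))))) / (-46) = -3 / 50600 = -0.00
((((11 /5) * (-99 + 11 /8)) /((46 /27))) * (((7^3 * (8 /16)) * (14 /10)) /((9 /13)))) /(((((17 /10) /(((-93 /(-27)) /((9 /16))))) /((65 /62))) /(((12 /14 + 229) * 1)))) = -37949850.60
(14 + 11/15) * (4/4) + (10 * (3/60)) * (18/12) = 15.48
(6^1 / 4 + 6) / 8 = 15 / 16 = 0.94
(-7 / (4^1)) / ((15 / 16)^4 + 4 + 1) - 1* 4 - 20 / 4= -3519433 / 378305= -9.30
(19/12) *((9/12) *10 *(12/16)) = 285/32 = 8.91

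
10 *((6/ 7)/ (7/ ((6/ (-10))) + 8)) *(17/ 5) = -612/ 77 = -7.95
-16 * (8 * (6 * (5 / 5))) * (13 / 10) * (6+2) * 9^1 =-71884.80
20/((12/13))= 65/3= 21.67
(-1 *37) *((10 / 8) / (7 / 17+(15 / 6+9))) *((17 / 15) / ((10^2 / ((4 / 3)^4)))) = -342176 / 2460375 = -0.14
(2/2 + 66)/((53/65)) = 4355/53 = 82.17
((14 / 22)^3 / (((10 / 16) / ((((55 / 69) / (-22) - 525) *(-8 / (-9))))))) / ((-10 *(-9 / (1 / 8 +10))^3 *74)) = -134201151 / 362457920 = -0.37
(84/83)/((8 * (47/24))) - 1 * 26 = -101174/3901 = -25.94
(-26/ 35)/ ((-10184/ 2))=13/ 89110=0.00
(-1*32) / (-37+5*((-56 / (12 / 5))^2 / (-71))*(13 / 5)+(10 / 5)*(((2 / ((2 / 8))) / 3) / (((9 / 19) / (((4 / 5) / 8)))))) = 306720 / 1299353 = 0.24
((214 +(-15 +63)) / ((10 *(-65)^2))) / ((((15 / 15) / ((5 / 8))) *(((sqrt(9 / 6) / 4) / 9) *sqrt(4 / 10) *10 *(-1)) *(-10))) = 393 *sqrt(15) / 845000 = 0.00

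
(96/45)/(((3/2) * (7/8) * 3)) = 512/945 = 0.54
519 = 519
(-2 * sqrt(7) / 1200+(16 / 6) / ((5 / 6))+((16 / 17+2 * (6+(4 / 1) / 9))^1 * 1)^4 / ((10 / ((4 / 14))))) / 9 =20108986135408 / 172614103515 - sqrt(7) / 5400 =116.50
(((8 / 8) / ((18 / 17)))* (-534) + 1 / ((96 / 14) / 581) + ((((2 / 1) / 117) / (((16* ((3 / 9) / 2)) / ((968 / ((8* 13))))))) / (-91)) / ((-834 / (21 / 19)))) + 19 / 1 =-37190661397 / 92836432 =-400.60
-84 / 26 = -42 / 13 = -3.23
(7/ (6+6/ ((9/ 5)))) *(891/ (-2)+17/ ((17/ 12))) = -2601/ 8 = -325.12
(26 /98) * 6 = 78 /49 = 1.59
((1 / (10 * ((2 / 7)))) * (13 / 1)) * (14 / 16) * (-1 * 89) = -56693 / 160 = -354.33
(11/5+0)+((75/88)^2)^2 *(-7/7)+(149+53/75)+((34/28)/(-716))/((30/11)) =853113921126809/5635637145600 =151.38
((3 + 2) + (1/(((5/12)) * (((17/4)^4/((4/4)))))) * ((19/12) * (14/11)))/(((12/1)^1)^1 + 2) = 23036371/64311170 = 0.36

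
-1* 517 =-517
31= 31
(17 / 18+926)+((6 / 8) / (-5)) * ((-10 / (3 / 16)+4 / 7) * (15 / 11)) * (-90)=-61475 / 1386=-44.35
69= 69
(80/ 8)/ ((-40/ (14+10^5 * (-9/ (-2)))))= -112503.50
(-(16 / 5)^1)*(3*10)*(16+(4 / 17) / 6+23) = -3747.76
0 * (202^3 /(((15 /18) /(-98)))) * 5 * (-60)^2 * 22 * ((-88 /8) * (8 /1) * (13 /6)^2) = 0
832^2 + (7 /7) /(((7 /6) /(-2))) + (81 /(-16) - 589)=691628.22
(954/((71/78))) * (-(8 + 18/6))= -818532/71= -11528.62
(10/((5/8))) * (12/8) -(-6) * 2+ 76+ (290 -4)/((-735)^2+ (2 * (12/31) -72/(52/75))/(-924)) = 536441749644/4789635839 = 112.00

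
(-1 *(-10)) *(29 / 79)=290 / 79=3.67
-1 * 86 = -86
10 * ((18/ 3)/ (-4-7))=-60/ 11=-5.45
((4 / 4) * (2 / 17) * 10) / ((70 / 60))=120 / 119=1.01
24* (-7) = -168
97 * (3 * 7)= 2037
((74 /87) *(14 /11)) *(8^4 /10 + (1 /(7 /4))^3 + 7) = 35262924 /78155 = 451.19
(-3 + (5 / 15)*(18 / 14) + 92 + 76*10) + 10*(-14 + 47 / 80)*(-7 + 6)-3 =54911 / 56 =980.55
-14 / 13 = -1.08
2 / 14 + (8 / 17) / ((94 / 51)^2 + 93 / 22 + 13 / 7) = 5117353 / 26585167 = 0.19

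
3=3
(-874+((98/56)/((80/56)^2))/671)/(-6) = 234581257/1610400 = 145.67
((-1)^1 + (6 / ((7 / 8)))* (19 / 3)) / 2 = 21.21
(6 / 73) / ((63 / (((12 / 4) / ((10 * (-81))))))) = -1 / 206955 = -0.00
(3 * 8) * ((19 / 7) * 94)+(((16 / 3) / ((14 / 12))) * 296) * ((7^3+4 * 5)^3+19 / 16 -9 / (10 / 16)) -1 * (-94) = 2265330073786 / 35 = 64723716393.89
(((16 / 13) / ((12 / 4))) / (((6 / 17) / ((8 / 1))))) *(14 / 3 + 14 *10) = 472192 / 351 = 1345.28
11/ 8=1.38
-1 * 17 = -17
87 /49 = 1.78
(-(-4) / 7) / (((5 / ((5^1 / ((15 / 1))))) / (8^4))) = 16384 / 105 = 156.04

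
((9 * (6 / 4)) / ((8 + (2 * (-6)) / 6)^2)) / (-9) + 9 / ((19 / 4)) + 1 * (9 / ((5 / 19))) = 82201 / 2280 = 36.05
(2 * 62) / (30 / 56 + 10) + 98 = 32382 / 295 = 109.77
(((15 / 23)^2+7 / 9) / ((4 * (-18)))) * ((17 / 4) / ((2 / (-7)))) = 21301 / 85698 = 0.25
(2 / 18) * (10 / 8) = 5 / 36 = 0.14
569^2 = 323761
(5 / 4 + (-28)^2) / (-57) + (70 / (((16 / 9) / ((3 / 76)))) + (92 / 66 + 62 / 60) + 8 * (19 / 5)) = 689039 / 33440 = 20.61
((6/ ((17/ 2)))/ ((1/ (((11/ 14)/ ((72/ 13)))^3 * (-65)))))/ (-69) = 0.00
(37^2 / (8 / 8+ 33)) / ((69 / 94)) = 64343 / 1173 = 54.85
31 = 31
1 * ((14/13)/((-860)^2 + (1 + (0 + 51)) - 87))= 14/9614345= 0.00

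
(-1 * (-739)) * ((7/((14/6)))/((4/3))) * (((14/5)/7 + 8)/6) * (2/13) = 46557/130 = 358.13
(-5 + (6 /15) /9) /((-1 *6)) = 223 /270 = 0.83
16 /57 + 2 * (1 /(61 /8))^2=66832 /212097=0.32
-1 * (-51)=51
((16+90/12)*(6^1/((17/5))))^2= 497025/289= 1719.81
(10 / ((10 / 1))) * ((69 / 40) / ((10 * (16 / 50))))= 69 / 128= 0.54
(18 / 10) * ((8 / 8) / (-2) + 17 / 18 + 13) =121 / 5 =24.20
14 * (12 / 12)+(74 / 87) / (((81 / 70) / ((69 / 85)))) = 582890 / 39933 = 14.60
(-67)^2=4489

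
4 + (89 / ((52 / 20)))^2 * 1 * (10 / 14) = 994857 / 1183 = 840.96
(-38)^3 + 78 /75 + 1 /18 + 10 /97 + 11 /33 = -2395095929 /43650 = -54870.47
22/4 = 11/2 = 5.50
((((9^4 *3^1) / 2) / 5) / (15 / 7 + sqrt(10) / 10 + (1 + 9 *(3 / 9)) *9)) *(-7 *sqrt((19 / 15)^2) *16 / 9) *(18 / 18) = -806.73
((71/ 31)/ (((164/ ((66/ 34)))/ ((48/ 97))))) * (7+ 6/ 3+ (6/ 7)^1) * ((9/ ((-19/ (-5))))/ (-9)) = -0.03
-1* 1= -1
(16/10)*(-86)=-688/5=-137.60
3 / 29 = 0.10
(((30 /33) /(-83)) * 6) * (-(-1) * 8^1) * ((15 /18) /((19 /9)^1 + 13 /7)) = -504 /4565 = -0.11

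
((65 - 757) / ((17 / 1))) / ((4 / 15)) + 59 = -1592 / 17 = -93.65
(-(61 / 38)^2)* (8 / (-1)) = 7442 / 361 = 20.61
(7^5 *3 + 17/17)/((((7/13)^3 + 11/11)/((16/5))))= 139561.74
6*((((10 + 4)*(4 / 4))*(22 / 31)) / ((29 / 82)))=168.56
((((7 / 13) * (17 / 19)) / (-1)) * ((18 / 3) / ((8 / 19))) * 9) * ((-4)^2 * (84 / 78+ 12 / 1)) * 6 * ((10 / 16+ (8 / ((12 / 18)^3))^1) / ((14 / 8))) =-15918120 / 13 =-1224470.77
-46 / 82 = -23 / 41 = -0.56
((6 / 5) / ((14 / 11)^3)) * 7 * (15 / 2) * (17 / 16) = 203643 / 6272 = 32.47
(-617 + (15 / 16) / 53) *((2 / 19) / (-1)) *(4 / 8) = 32.47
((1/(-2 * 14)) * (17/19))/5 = -17/2660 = -0.01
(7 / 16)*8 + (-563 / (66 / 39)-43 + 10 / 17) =-69488 / 187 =-371.59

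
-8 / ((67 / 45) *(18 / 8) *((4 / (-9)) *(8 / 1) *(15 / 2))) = 6 / 67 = 0.09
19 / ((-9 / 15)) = -95 / 3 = -31.67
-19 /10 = -1.90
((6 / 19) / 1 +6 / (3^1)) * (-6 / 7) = -264 / 133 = -1.98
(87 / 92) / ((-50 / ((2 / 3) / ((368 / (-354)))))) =5133 / 423200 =0.01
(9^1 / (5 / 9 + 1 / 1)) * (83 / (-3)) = -2241 / 14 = -160.07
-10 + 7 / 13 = -9.46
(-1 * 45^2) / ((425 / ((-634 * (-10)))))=-513540 / 17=-30208.24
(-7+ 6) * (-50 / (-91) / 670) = -5 / 6097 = -0.00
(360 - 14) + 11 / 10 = 3471 / 10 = 347.10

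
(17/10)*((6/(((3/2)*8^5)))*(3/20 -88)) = -0.02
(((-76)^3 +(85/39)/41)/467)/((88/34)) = -11932683163/32856252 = -363.18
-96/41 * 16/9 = -512/123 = -4.16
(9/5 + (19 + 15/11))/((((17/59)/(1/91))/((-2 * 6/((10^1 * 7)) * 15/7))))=-1294578/4169165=-0.31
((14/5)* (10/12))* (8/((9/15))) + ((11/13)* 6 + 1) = 4351/117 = 37.19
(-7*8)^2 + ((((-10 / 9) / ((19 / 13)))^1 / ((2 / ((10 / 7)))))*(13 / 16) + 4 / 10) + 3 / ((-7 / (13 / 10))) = 3135.40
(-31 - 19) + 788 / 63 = -2362 / 63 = -37.49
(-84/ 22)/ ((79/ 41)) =-1722/ 869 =-1.98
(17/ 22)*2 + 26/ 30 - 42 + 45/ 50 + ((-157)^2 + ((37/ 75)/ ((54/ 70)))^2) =88809017587/ 3608550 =24610.72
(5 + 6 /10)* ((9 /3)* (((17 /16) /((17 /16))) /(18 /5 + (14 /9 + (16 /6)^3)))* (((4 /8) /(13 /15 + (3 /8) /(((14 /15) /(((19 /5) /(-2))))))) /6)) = 79380 /141229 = 0.56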